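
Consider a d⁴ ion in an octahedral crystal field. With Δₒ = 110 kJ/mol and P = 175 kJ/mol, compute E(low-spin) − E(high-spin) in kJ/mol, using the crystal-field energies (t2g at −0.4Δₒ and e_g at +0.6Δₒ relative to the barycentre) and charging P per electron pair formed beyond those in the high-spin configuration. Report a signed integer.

65

High-spin: t2g^3 e_g^1, CFSE = -0.6Δₒ = -66 kJ/mol.
Low-spin t2g^4 e_g^0 gives -1.6Δₒ = -176 kJ/mol, but forming 1 extra pair costs 1P = 175 kJ/mol, so E(LS) = -176 + 175 = -1 kJ/mol.
The difference is -1 − (-66) = 65 kJ/mol, so high-spin lies lower.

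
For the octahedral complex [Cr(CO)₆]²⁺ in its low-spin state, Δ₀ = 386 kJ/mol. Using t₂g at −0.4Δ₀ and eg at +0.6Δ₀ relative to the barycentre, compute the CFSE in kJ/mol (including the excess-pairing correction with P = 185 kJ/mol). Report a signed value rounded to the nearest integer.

-433

CO is neutral, so the +2 overall charge sits on Cr: oxidation state +2.
Cr is in group 6, so Cr²⁺ is d⁴ (6 − 2 = 4).
The d⁴ electrons fill as t₂g⁴ eg⁰.
CFSE(orbital) = 4×(-0.4Δ₀) + 0×(0.6Δ₀) = -1.6Δ₀; with Δ₀ = 386 kJ/mol that is -618 kJ/mol.
High-spin d⁴ would be t₂g³ eg¹ with 0 pairs; low-spin has 1, so 1 excess pair costs +1P = +185 kJ/mol.
Overall CFSE = -618 + 185 = -433 kJ/mol.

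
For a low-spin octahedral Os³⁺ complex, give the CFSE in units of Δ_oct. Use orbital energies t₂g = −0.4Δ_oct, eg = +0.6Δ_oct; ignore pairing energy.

-2.0 Δ_oct

Os is in group 8, so Os³⁺ is d⁵ (8 − 3 = 5).
Configuration: t₂g⁵ eg⁰.
CFSE = 5(-0.4Δ_oct) + 0(0.6Δ_oct) = -2.0Δ_oct + 0.0Δ_oct = -2.0Δ_oct.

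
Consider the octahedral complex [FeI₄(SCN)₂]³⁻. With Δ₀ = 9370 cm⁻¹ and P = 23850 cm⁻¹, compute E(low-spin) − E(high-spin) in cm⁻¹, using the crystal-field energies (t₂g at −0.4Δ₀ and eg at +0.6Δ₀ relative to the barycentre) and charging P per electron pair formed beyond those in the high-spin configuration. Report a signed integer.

28960

Ligand charges: 4×(-1) from I⁻ and 2×(-1) from SCN⁻ sum to -6; with overall charge -3, Fe is +3.
Group 8 minus oxidation state +3 gives a d⁵ configuration for Fe³⁺.
High-spin: t₂g³ eg², CFSE = 0.0Δ₀ = 0 cm⁻¹.
For low-spin the configuration is t₂g⁵ eg⁰: orbital energy -2.0 × 9370 = -18740 cm⁻¹, and 2 additional pairs relative to high-spin add 47700 cm⁻¹, giving 28960 cm⁻¹.
The difference is 28960 − (0) = 28960 cm⁻¹, so high-spin lies lower.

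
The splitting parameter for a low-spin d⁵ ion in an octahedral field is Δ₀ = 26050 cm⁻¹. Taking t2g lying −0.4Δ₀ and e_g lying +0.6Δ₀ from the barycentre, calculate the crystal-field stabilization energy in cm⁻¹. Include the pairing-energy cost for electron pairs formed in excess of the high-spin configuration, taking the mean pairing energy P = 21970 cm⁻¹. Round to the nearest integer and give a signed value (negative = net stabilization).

-8160

Electron filling gives t2g^5 e_g^0.
Orbital CFSE = 5(-0.4) + 0(0.6) = -2.0Δ₀ = -2.0 × 26050 = -52100 cm⁻¹.
Pairing penalty: 2 pairs vs 0 in the high-spin reference → 2 extra × P = 43940 cm⁻¹.
Net CFSE = -52100 + 43940 = -8160 cm⁻¹.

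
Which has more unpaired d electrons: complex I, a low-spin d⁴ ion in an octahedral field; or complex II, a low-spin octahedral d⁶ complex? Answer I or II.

I: t2g^4 e_g^0 → 2 unpaired.
II: t₂g⁶ eg⁰ → 0 unpaired.
So I has more unpaired electrons.

I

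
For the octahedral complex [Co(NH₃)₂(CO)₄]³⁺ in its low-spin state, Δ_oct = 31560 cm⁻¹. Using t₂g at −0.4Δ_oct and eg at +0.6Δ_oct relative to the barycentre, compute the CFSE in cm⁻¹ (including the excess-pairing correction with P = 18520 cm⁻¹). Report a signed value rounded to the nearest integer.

Ligand charges: 2×(+0) from NH₃ and 4×(+0) from CO sum to +0; with overall charge +3, Co is +3.
Group 9 minus oxidation state +3 gives a d⁶ configuration for Co³⁺.
Configuration: t₂g⁶ eg⁰.
Orbital CFSE = 6(-0.4) + 0(0.6) = -2.4Δ_oct = -2.4 × 31560 = -75744 cm⁻¹.
High-spin d⁶ would be t₂g⁴ eg² with 1 pair; low-spin has 3, so 2 excess pairs cost +2P = +37040 cm⁻¹.
Overall CFSE = -75744 + 37040 = -38704 cm⁻¹.

-38704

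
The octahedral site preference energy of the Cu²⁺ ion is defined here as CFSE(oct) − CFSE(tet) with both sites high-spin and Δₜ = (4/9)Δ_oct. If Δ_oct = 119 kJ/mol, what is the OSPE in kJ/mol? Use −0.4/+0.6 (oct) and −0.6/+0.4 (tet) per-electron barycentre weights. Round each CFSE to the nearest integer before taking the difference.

-50

Cu sits in group 11; removing 2 electrons leaves Cu²⁺ with 11 − 2 = 9 d electrons.
In an octahedral site d⁹ (HS) is t2g^6 e_g^3, giving CFSE(oct) = -0.6Δ_oct = -71 kJ/mol.
In a tetrahedral site the filling is e^4 t2^5: CFSE(tet) = -0.4Δₜ = -0.4 × (4/9)(119) = -21 kJ/mol.
Subtracting, OSPE = -71 − (-21) = -50 kJ/mol.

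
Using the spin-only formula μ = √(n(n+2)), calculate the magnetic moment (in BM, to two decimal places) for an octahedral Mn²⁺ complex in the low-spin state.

Mn is in group 7, so Mn²⁺ is d⁵ (7 − 2 = 5).
Configuration: t₂g⁵ eg⁰ → 1 unpaired electron.
μ(spin-only) = √[1(1+2)] = √3 ≈ 1.73 BM.

1.73 BM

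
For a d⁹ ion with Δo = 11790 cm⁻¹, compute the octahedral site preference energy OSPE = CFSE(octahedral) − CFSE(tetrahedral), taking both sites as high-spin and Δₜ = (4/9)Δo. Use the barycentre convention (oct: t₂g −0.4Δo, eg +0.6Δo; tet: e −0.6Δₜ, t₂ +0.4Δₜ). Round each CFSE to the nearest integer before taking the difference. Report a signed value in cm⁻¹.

-4978

Octahedral high-spin t₂g⁶ eg³: CFSE = -0.6 × 11790 = -7074 cm⁻¹.
Tetrahedral: e⁴ t₂⁵, CFSE = 4(−0.6) + 5(+0.4) = -0.4Δₜ = -0.4 × (4/9) × 11790 = -2096 cm⁻¹.
OSPE = CFSE(oct) − CFSE(tet) = -7074 − (-2096) = -4978 cm⁻¹.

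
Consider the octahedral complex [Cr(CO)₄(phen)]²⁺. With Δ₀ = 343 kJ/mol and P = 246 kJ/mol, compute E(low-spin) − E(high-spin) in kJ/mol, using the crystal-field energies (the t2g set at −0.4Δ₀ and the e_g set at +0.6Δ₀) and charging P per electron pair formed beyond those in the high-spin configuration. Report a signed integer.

-97

Ligand charges: 4×(+0) from CO and 1×(+0) from phen sum to +0; with overall charge +2, Cr is +2.
Cr sits in group 6; removing 2 electrons leaves Cr²⁺ with 6 − 2 = 4 d electrons.
In the high-spin limit (t2g^3 e_g^1) the orbital term is -0.6Δ₀ = -206 kJ/mol, with no excess pairing.
For low-spin the configuration is t2g^4 e_g^0: orbital energy -1.6 × 343 = -549 kJ/mol, and 1 additional pair relative to high-spin adds 246 kJ/mol, giving -303 kJ/mol.
Thus E(LS) − E(HS) = -97 kJ/mol.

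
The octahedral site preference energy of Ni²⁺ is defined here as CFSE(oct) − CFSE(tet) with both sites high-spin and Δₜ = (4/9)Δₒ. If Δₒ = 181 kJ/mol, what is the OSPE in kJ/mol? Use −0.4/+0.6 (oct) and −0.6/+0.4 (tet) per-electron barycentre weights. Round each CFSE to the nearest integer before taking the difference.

Ni sits in group 10; removing 2 electrons leaves Ni²⁺ with 10 − 2 = 8 d electrons.
Octahedral high-spin t₂g⁶ eg²: CFSE = -1.2 × 181 = -217 kJ/mol.
In a tetrahedral site the filling is e⁴ t₂⁴: CFSE(tet) = -0.8Δₜ = -0.8 × (4/9)(181) = -64 kJ/mol.
Subtracting, OSPE = -217 − (-64) = -153 kJ/mol.

-153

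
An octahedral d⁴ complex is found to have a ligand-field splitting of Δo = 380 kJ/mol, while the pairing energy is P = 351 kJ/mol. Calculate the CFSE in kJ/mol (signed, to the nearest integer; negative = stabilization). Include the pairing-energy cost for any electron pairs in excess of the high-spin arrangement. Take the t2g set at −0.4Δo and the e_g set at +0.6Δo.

Since Δo = 380 kJ/mol > P = 351 kJ/mol, the complex adopts the low-spin configuration.
That gives t2g^4 e_g^0.
Orbital CFSE = -1.6Δo = -1.6 × 380 = -608 kJ/mol.
Excess pairs vs high-spin: 1 − 0 = 1; pairing cost = +351 kJ/mol.
Net CFSE = -608 + 351 = -257 kJ/mol.

-257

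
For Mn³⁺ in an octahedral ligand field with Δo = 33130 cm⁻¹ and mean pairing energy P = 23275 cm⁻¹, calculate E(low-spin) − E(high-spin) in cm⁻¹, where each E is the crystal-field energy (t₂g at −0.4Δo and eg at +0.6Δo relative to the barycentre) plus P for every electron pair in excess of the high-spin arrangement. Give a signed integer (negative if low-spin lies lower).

-9855

Mn sits in group 7; removing 3 electrons leaves Mn³⁺ with 7 − 3 = 4 d electrons.
In the high-spin limit (t₂g³ eg¹) the orbital term is -0.6Δo = -19878 cm⁻¹, with no excess pairing.
Low-spin t₂g⁴ eg⁰ gives -1.6Δo = -53008 cm⁻¹, but forming 1 extra pair costs 1P = 23275 cm⁻¹, so E(LS) = -53008 + 23275 = -29733 cm⁻¹.
Thus E(LS) − E(HS) = -9855 cm⁻¹.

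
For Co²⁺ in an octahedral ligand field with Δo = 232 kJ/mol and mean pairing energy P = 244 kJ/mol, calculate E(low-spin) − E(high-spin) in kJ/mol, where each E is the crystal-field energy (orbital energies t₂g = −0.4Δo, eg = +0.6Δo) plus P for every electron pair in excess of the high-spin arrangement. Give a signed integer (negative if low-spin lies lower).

Group 9 minus oxidation state +2 gives a d⁷ configuration for Co²⁺.
High-spin: t₂g⁵ eg², CFSE = -0.8Δo = -186 kJ/mol.
For low-spin the configuration is t₂g⁶ eg¹: orbital energy -1.8 × 232 = -418 kJ/mol, and 1 additional pair relative to high-spin adds 244 kJ/mol, giving -174 kJ/mol.
The difference is -174 − (-186) = 12 kJ/mol, so high-spin lies lower.

12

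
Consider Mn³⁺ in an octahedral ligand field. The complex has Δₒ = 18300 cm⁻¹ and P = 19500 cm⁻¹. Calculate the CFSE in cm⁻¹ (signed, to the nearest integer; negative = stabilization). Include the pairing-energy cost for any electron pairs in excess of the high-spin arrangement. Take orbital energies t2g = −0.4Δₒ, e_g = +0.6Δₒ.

Mn sits in group 7; removing 3 electrons leaves Mn³⁺ with 7 − 3 = 4 d electrons.
Since Δₒ = 18300 cm⁻¹ < P = 19500 cm⁻¹, the complex adopts the high-spin configuration.
That gives t2g^3 e_g^1.
Orbital CFSE = -0.6Δₒ = -0.6 × 18300 = -10980 cm⁻¹.
High-spin has no excess pairs, so no pairing correction applies.

-10980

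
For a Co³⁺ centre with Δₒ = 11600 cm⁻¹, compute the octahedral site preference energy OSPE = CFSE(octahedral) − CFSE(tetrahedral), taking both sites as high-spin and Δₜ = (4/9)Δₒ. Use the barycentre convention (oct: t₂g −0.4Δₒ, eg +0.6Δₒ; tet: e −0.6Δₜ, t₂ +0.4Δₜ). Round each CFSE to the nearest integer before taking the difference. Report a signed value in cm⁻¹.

Co³⁺: group 9, so d-count = 9 − 3 = 6.
Octahedral (high-spin): t2g^4 e_g^2, CFSE = 4(−0.4) + 2(+0.6) = -0.4Δₒ = -0.4 × 11600 = -4640 cm⁻¹.
Tetrahedral e^3 t2^3 gives -0.6Δₜ = -0.6 × (4/9) × 11600 = -3093 cm⁻¹.
Subtracting, OSPE = -4640 − (-3093) = -1547 cm⁻¹.

-1547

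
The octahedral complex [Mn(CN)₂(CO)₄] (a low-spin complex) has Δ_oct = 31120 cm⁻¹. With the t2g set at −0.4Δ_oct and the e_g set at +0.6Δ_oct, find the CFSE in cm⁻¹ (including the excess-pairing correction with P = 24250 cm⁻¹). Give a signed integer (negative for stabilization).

Ligand charges: 2×(-1) from CN⁻ and 4×(+0) from CO sum to -2; with overall charge +0, Mn is +2.
Group 7 minus oxidation state +2 gives a d⁵ configuration for Mn²⁺.
Electron filling gives t2g^5 e_g^0.
The orbital stabilization is -2.0Δ_oct = -2.0 × 31120 = -62240 cm⁻¹.
Pairing penalty: 2 pairs vs 0 in the high-spin reference → 2 extra × P = 48500 cm⁻¹.
Overall CFSE = -62240 + 48500 = -13740 cm⁻¹.

-13740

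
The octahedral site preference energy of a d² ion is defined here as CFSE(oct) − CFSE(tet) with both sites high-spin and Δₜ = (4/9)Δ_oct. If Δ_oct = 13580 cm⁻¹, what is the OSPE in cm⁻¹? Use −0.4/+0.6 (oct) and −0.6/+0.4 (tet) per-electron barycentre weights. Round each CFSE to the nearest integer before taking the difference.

Octahedral (high-spin): t₂g² eg⁰, CFSE = 2(−0.4) + 0(+0.6) = -0.8Δ_oct = -0.8 × 13580 = -10864 cm⁻¹.
In a tetrahedral site the filling is e² t₂⁰: CFSE(tet) = -1.2Δₜ = -1.2 × (4/9)(13580) = -7243 cm⁻¹.
OSPE = CFSE(oct) − CFSE(tet) = -10864 − (-7243) = -3621 cm⁻¹.

-3621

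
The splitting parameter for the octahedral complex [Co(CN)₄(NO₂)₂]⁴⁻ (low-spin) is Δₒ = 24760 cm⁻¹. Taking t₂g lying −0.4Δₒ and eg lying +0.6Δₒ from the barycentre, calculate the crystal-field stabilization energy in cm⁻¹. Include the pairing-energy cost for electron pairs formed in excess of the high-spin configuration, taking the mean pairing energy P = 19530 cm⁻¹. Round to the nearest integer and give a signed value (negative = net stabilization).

-25038

Ligand charges: 4×(-1) from CN⁻ and 2×(-1) from NO₂⁻ sum to -6; with overall charge -4, Co is +2.
Co is in group 9, so Co²⁺ is d⁷ (9 − 2 = 7).
Electron filling gives t₂g⁶ eg¹.
The orbital stabilization is -1.8Δₒ = -1.8 × 24760 = -44568 cm⁻¹.
Pairing penalty: 3 pairs vs 2 in the high-spin reference → 1 extra × P = 19530 cm⁻¹.
Combining: -44568 + 19530 = -25038 cm⁻¹.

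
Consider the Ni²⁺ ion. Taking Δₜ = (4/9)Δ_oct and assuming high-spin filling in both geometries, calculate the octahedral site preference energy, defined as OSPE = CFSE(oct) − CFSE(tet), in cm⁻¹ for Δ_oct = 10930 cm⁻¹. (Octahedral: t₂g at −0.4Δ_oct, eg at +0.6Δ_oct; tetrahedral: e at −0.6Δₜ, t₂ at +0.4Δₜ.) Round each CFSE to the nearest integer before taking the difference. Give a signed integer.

Ni²⁺: group 10, so d-count = 10 − 2 = 8.
Octahedral (high-spin): t₂g⁶ eg², CFSE = 6(−0.4) + 2(+0.6) = -1.2Δ_oct = -1.2 × 10930 = -13116 cm⁻¹.
Tetrahedral e⁴ t₂⁴ gives -0.8Δₜ = -0.8 × (4/9) × 10930 = -3886 cm⁻¹.
OSPE = -13116 − (-3886) = -9230 cm⁻¹.

-9230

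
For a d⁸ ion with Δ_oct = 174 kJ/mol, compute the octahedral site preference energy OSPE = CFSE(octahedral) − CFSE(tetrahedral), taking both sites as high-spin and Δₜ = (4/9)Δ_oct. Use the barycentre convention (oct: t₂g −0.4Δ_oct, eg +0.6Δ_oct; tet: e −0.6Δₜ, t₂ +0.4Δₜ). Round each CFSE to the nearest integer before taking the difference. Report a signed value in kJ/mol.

-147

Octahedral high-spin t2g^6 e_g^2: CFSE = -1.2 × 174 = -209 kJ/mol.
In a tetrahedral site the filling is e^4 t2^4: CFSE(tet) = -0.8Δₜ = -0.8 × (4/9)(174) = -62 kJ/mol.
OSPE = CFSE(oct) − CFSE(tet) = -209 − (-62) = -147 kJ/mol.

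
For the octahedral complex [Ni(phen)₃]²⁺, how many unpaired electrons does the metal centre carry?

2

phen is neutral, so the +2 overall charge sits on Ni: oxidation state +2.
Group 10 minus oxidation state +2 gives a d⁸ configuration for Ni²⁺.
Configuration: t₂g⁶ eg², giving 2 unpaired electrons.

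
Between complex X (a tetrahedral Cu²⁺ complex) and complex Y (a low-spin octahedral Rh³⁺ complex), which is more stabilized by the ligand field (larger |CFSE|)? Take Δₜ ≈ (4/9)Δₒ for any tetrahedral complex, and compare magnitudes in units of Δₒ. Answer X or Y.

X: Cu is in group 11, so Cu²⁺ is d⁹ (11 − 2 = 9); Tetrahedral splitting is small, so the complex is high-spin; e^4 t2^5, CFSE = -0.4Δₜ ≈ -0.18Δₒ.
Y: Rh³⁺: group 9, so d-count = 9 − 3 = 6; t2g^6 e_g^0, CFSE = -2.4Δₒ.
So Y has the larger |CFSE|.

Y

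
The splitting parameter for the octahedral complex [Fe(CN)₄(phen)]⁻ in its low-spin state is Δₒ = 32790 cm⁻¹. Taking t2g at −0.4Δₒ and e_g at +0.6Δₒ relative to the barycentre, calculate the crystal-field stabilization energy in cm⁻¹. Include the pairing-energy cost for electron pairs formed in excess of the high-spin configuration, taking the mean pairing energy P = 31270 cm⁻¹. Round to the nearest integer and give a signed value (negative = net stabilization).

-3040

Ligand charges: 4×(-1) from CN⁻ and 1×(+0) from phen sum to -4; with overall charge -1, Fe is +3.
Group 8 minus oxidation state +3 gives a d⁵ configuration for Fe³⁺.
Configuration: t2g^5 e_g^0.
Orbital CFSE = 5(-0.4) + 0(0.6) = -2.0Δₒ = -2.0 × 32790 = -65580 cm⁻¹.
High-spin d⁵ would be t2g^3 e_g^2 with 0 pairs; low-spin has 2, so 2 excess pairs cost +2P = +62540 cm⁻¹.
Combining: -65580 + 62540 = -3040 cm⁻¹.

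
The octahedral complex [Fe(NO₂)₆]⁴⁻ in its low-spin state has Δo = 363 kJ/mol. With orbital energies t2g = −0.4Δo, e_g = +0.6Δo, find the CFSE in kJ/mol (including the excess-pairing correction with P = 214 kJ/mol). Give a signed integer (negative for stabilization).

-443

Each NO₂⁻ contributes -1; 6 × (-1) = -6. With overall charge -4, Fe is in the +2 oxidation state.
Fe sits in group 8; removing 2 electrons leaves Fe²⁺ with 8 − 2 = 6 d electrons.
Configuration: t2g^6 e_g^0.
Orbital CFSE = 6(-0.4) + 0(0.6) = -2.4Δo = -2.4 × 363 = -871 kJ/mol.
Relative to high-spin t2g^4 e_g^2 (1 paired), the low-spin configuration has 2 additional pairs, contributing +2 × 214 = +428 kJ/mol.
Combining: -871 + 428 = -443 kJ/mol.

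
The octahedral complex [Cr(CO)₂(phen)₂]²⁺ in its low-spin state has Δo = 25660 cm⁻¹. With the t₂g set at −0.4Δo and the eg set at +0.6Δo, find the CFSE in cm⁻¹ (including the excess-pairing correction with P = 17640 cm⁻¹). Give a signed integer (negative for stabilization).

-23416

Ligand charges: 2×(+0) from CO and 2×(+0) from phen sum to +0; with overall charge +2, Cr is +2.
Cr is in group 6, so Cr²⁺ is d⁴ (6 − 2 = 4).
The d⁴ electrons fill as t₂g⁴ eg⁰.
The orbital stabilization is -1.6Δo = -1.6 × 25660 = -41056 cm⁻¹.
Pairing penalty: 1 pair vs 0 in the high-spin reference → 1 extra × P = 17640 cm⁻¹.
Overall CFSE = -41056 + 17640 = -23416 cm⁻¹.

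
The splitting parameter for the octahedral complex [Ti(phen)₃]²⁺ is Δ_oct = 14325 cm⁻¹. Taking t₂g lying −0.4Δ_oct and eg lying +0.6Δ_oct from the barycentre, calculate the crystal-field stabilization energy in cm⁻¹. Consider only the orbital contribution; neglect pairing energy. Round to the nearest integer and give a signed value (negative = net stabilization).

phen is neutral, so the +2 overall charge sits on Ti: oxidation state +2.
Ti sits in group 4; removing 2 electrons leaves Ti²⁺ with 4 − 2 = 2 d electrons.
For octahedral d² the high- and low-spin configurations coincide.
Electron filling gives t₂g² eg⁰.
Orbital CFSE = 2(-0.4) + 0(0.6) = -0.8Δ_oct = -0.8 × 14325 = -11460 cm⁻¹.

-11460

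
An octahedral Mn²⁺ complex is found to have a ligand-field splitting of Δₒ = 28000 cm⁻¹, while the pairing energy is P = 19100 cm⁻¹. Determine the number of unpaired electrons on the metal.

Group 7 minus oxidation state +2 gives a d⁵ configuration for Mn²⁺.
With Δₒ > P the complex is low-spin.
Filling d⁵ accordingly: t₂g⁵ eg⁰.
Unpaired electrons: 1.

1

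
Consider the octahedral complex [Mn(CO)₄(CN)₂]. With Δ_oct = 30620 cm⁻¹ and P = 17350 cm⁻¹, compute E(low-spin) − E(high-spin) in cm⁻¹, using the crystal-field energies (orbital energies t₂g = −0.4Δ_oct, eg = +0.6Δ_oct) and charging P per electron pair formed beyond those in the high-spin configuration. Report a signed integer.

Ligand charges: 4×(+0) from CO and 2×(-1) from CN⁻ sum to -2; with overall charge +0, Mn is +2.
Group 7 minus oxidation state +2 gives a d⁵ configuration for Mn²⁺.
High-spin d⁵ fills as t₂g³ eg² with CFSE 3(−0.4) + 2(+0.6) = 0.0Δ_oct = 0 cm⁻¹.
Low-spin t₂g⁵ eg⁰ gives -2.0Δ_oct = -61240 cm⁻¹, but forming 2 extra pairs costs 2P = 34700 cm⁻¹, so E(LS) = -61240 + 34700 = -26540 cm⁻¹.
Thus E(LS) − E(HS) = -26540 cm⁻¹.

-26540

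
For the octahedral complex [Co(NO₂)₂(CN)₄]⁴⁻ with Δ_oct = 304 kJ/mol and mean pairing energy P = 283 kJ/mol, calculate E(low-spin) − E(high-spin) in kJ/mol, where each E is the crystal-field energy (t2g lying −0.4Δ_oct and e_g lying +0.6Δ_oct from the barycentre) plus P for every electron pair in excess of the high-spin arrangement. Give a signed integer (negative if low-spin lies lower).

-21

Ligand charges: 2×(-1) from NO₂⁻ and 4×(-1) from CN⁻ sum to -6; with overall charge -4, Co is +2.
Co is in group 9, so Co²⁺ is d⁷ (9 − 2 = 7).
In the high-spin limit (t2g^5 e_g^2) the orbital term is -0.8Δ_oct = -243 kJ/mol, with no excess pairing.
Low-spin t2g^6 e_g^1 gives -1.8Δ_oct = -547 kJ/mol, but forming 1 extra pair costs 1P = 283 kJ/mol, so E(LS) = -547 + 283 = -264 kJ/mol.
The difference is -264 − (-243) = -21 kJ/mol, so low-spin lies lower.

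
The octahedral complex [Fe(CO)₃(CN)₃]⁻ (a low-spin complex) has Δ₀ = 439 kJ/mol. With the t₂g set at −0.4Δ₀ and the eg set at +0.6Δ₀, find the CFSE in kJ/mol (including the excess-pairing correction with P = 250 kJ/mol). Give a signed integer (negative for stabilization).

Ligand charges: 3×(+0) from CO and 3×(-1) from CN⁻ sum to -3; with overall charge -1, Fe is +2.
Group 8 minus oxidation state +2 gives a d⁶ configuration for Fe²⁺.
The d⁶ electrons fill as t₂g⁶ eg⁰.
CFSE(orbital) = 6×(-0.4Δ₀) + 0×(0.6Δ₀) = -2.4Δ₀; with Δ₀ = 439 kJ/mol that is -1054 kJ/mol.
Relative to high-spin t₂g⁴ eg² (1 paired), the low-spin configuration has 2 additional pairs, contributing +2 × 250 = +500 kJ/mol.
Net CFSE = -1054 + 500 = -554 kJ/mol.

-554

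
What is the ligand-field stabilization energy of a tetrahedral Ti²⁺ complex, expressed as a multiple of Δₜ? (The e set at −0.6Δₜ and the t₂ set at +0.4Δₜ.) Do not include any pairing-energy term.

Ti²⁺: group 4, so d-count = 4 − 2 = 2.
Tetrahedral fields are weak (Δₜ ≈ 4/9 Δₒ), so electrons fill high-spin.
Configuration: e² t₂⁰.
CFSE = 2(-0.6Δₜ) + 0(0.4Δₜ) = -1.2Δₜ + 0.0Δₜ = -1.2Δₜ.

-1.2 Δₜ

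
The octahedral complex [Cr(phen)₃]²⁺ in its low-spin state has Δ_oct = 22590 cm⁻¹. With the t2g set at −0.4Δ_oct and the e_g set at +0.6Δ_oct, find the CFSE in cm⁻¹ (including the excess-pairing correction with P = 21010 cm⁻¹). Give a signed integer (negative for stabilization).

-15134

phen is neutral, so the +2 overall charge sits on Cr: oxidation state +2.
Cr²⁺: group 6, so d-count = 6 − 2 = 4.
The d⁴ electrons fill as t2g^4 e_g^0.
CFSE(orbital) = 4×(-0.4Δ_oct) + 0×(0.6Δ_oct) = -1.6Δ_oct; with Δ_oct = 22590 cm⁻¹ that is -36144 cm⁻¹.
High-spin d⁴ would be t2g^3 e_g^1 with 0 pairs; low-spin has 1, so 1 excess pair costs +1P = +21010 cm⁻¹.
Net CFSE = -36144 + 21010 = -15134 cm⁻¹.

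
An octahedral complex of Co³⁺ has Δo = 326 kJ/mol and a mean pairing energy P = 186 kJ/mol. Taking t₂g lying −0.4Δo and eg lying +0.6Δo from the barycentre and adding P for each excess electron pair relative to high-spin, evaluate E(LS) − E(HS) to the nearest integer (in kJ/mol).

Co³⁺: group 9, so d-count = 9 − 3 = 6.
In the high-spin limit (t₂g⁴ eg²) the orbital term is -0.4Δo = -130 kJ/mol, with no excess pairing.
Low-spin t₂g⁶ eg⁰ gives -2.4Δo = -782 kJ/mol, but forming 2 extra pairs costs 2P = 372 kJ/mol, so E(LS) = -782 + 372 = -410 kJ/mol.
E(LS) − E(HS) = -410 − (-130) = -280 kJ/mol.

-280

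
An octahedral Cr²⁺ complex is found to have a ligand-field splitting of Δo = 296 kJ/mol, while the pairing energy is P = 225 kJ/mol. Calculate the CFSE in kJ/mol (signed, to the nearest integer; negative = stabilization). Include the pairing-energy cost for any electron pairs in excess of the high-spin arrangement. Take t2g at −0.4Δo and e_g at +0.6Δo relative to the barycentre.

Group 6 minus oxidation state +2 gives a d⁴ configuration for Cr²⁺.
Δo > P, so pairing is preferred: the ground state is low-spin.
Filling d⁴ accordingly: t2g^4 e_g^0.
Orbital CFSE = -1.6Δo = -1.6 × 296 = -474 kJ/mol.
Excess pairs vs high-spin: 1 − 0 = 1; pairing cost = +225 kJ/mol.
Net CFSE = -474 + 225 = -249 kJ/mol.

-249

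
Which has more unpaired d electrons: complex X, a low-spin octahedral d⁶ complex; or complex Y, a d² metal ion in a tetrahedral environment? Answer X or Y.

Y

X: t₂g⁶ eg⁰ → 0 unpaired.
Y: Tetrahedral fields are weak (Δₜ ≈ 4/9 Δₒ), so electrons fill high-spin; e² t₂⁰ → 2 unpaired.
So Y has more unpaired electrons.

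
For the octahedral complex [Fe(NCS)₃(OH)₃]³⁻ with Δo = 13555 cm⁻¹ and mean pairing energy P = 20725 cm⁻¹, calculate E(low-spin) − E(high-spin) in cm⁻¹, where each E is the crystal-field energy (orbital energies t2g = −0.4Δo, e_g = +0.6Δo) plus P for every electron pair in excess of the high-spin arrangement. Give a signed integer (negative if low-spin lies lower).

14340

Ligand charges: 3×(-1) from NCS⁻ and 3×(-1) from OH⁻ sum to -6; with overall charge -3, Fe is +3.
Group 8 minus oxidation state +3 gives a d⁵ configuration for Fe³⁺.
High-spin: t2g^3 e_g^2, CFSE = 0.0Δo = 0 cm⁻¹.
Low-spin t2g^5 e_g^0 gives -2.0Δo = -27110 cm⁻¹, but forming 2 extra pairs costs 2P = 41450 cm⁻¹, so E(LS) = -27110 + 41450 = 14340 cm⁻¹.
Thus E(LS) − E(HS) = 14340 cm⁻¹.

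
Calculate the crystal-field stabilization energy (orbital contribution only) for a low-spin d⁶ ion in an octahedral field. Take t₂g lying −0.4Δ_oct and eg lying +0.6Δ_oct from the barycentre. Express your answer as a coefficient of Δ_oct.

Configuration: t₂g⁶ eg⁰.
CFSE = 6(-0.4Δ_oct) + 0(0.6Δ_oct) = -2.4Δ_oct + 0.0Δ_oct = -2.4Δ_oct.

-2.4 Δ_oct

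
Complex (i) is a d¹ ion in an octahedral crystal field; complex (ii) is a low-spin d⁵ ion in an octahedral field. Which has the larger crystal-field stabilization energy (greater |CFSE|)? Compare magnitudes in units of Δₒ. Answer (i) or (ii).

(i): t2g^1 e_g^0, CFSE = -0.4Δₒ.
(ii): t₂g⁵ eg⁰, CFSE = -2.0Δₒ.
So (ii) has the larger |CFSE|.

(ii)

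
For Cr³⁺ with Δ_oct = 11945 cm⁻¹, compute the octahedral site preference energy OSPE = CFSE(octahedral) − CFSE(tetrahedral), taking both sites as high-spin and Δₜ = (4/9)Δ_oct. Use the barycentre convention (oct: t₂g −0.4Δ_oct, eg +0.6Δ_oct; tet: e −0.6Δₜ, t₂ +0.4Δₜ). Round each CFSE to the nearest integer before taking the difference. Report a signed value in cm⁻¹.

-10087

Cr is in group 6, so Cr³⁺ is d³ (6 − 3 = 3).
Octahedral high-spin t2g^3 e_g^0: CFSE = -1.2 × 11945 = -14334 cm⁻¹.
Tetrahedral e^2 t2^1 gives -0.8Δₜ = -0.8 × (4/9) × 11945 = -4247 cm⁻¹.
OSPE = CFSE(oct) − CFSE(tet) = -14334 − (-4247) = -10087 cm⁻¹.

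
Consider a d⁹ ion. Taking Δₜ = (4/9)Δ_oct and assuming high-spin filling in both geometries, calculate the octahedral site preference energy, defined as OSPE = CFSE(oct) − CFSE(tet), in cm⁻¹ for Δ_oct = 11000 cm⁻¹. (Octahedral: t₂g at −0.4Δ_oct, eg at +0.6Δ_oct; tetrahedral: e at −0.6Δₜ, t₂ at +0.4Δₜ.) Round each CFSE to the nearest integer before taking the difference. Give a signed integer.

Octahedral high-spin t₂g⁶ eg³: CFSE = -0.6 × 11000 = -6600 cm⁻¹.
Tetrahedral e⁴ t₂⁵ gives -0.4Δₜ = -0.4 × (4/9) × 11000 = -1956 cm⁻¹.
Subtracting, OSPE = -6600 − (-1956) = -4644 cm⁻¹.

-4644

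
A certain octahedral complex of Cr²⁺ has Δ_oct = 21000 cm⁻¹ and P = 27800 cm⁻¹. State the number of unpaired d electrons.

Cr is in group 6, so Cr²⁺ is d⁴ (6 − 2 = 4).
Δ_oct < P, so pairing is avoided: the ground state is high-spin.
Configuration: t2g^3 e_g^1.
Unpaired electrons: 4.

4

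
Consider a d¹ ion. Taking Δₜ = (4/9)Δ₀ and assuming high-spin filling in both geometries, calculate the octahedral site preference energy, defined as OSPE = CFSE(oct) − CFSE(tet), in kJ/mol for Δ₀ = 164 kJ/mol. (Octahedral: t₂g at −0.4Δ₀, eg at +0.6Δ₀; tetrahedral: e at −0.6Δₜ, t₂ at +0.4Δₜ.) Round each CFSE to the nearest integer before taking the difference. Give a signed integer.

Octahedral high-spin t2g^1 e_g^0: CFSE = -0.4 × 164 = -66 kJ/mol.
In a tetrahedral site the filling is e^1 t2^0: CFSE(tet) = -0.6Δₜ = -0.6 × (4/9)(164) = -44 kJ/mol.
Subtracting, OSPE = -66 − (-44) = -22 kJ/mol.

-22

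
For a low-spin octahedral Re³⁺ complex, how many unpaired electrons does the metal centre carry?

Re³⁺: group 7, so d-count = 7 − 3 = 4.
Configuration: t₂g⁴ eg⁰, giving 2 unpaired electrons.

2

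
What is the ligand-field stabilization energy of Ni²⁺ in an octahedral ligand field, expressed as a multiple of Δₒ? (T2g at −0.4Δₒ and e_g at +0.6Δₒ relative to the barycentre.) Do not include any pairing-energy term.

Ni²⁺: group 10, so d-count = 10 − 2 = 8.
For octahedral d⁸ the high- and low-spin configurations coincide.
Configuration: t2g^6 e_g^2.
CFSE = 6(-0.4Δₒ) + 2(0.6Δₒ) = -2.4Δₒ + 1.2Δₒ = -1.2Δₒ.

-1.2 Δₒ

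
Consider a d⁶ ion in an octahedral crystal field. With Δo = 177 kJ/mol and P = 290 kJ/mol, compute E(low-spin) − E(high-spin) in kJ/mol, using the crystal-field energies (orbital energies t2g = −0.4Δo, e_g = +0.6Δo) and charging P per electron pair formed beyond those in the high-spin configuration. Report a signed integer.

High-spin: t2g^4 e_g^2, CFSE = -0.4Δo = -71 kJ/mol.
Low-spin: t2g^6 e_g^0, orbital CFSE = -2.4Δo = -425 kJ/mol; plus 2 excess pairs × P = +580 kJ/mol; total 155 kJ/mol.
E(LS) − E(HS) = 155 − (-71) = 226 kJ/mol.

226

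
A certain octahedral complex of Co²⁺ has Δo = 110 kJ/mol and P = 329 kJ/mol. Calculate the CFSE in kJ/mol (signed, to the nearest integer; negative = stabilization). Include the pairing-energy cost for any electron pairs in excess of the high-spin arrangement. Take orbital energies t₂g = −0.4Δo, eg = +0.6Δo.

Co is in group 9, so Co²⁺ is d⁷ (9 − 2 = 7).
Since Δo = 110 kJ/mol < P = 329 kJ/mol, the complex adopts the high-spin configuration.
Configuration: t₂g⁵ eg².
Orbital CFSE = -0.8Δo = -0.8 × 110 = -88 kJ/mol.
High-spin has no excess pairs, so no pairing correction applies.

-88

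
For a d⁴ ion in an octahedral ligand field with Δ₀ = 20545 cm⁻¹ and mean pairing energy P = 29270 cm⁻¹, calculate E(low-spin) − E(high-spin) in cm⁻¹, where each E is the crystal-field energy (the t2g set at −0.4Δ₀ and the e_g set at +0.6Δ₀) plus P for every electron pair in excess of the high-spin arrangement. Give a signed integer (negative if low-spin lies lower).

8725

High-spin d⁴ fills as t2g^3 e_g^1 with CFSE 3(−0.4) + 1(+0.6) = -0.6Δ₀ = -12327 cm⁻¹.
Low-spin t2g^4 e_g^0 gives -1.6Δ₀ = -32872 cm⁻¹, but forming 1 extra pair costs 1P = 29270 cm⁻¹, so E(LS) = -32872 + 29270 = -3602 cm⁻¹.
The difference is -3602 − (-12327) = 8725 cm⁻¹, so high-spin lies lower.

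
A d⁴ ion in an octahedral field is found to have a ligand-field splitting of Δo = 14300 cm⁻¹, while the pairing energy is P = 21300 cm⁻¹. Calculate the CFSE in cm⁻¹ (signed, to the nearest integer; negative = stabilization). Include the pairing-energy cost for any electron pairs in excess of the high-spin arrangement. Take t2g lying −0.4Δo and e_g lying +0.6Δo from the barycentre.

-8580

With Δo < P the complex is high-spin.
Filling d⁴ accordingly: t2g^3 e_g^1.
Orbital CFSE = -0.6Δo = -0.6 × 14300 = -8580 cm⁻¹.
High-spin has no excess pairs, so no pairing correction applies.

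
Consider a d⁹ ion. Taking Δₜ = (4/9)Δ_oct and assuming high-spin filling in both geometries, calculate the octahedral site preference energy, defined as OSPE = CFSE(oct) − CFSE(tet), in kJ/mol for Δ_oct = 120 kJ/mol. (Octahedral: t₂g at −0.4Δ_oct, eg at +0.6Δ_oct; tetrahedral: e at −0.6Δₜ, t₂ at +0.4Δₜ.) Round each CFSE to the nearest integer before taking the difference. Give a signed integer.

In an octahedral site d⁹ (HS) is t₂g⁶ eg³, giving CFSE(oct) = -0.6Δ_oct = -72 kJ/mol.
Tetrahedral: e⁴ t₂⁵, CFSE = 4(−0.6) + 5(+0.4) = -0.4Δₜ = -0.4 × (4/9) × 120 = -21 kJ/mol.
OSPE = -72 − (-21) = -51 kJ/mol.

-51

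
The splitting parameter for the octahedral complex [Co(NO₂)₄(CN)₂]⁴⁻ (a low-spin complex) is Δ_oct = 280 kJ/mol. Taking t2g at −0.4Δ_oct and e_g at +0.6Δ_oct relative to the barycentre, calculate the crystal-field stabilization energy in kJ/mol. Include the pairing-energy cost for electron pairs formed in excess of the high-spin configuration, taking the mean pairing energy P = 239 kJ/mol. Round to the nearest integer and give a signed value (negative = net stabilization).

-265

Ligand charges: 4×(-1) from NO₂⁻ and 2×(-1) from CN⁻ sum to -6; with overall charge -4, Co is +2.
Co²⁺: group 9, so d-count = 9 − 2 = 7.
Electron filling gives t2g^6 e_g^1.
Orbital CFSE = 6(-0.4) + 1(0.6) = -1.8Δ_oct = -1.8 × 280 = -504 kJ/mol.
High-spin d⁷ would be t2g^5 e_g^2 with 2 pairs; low-spin has 3, so 1 excess pair costs +1P = +239 kJ/mol.
Overall CFSE = -504 + 239 = -265 kJ/mol.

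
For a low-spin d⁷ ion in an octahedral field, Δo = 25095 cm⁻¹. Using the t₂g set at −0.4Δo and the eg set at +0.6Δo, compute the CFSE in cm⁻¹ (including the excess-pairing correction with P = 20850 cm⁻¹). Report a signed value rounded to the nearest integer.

-24321

Electron filling gives t₂g⁶ eg¹.
The orbital stabilization is -1.8Δo = -1.8 × 25095 = -45171 cm⁻¹.
High-spin d⁷ would be t₂g⁵ eg² with 2 pairs; low-spin has 3, so 1 excess pair costs +1P = +20850 cm⁻¹.
Combining: -45171 + 20850 = -24321 cm⁻¹.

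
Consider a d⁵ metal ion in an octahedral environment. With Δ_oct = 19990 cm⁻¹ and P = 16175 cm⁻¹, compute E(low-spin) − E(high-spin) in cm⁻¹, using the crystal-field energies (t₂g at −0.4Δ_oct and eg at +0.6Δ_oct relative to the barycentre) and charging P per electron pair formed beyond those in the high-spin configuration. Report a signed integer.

High-spin: t₂g³ eg², CFSE = 0.0Δ_oct = 0 cm⁻¹.
Low-spin t₂g⁵ eg⁰ gives -2.0Δ_oct = -39980 cm⁻¹, but forming 2 extra pairs costs 2P = 32350 cm⁻¹, so E(LS) = -39980 + 32350 = -7630 cm⁻¹.
The difference is -7630 − (0) = -7630 cm⁻¹, so low-spin lies lower.

-7630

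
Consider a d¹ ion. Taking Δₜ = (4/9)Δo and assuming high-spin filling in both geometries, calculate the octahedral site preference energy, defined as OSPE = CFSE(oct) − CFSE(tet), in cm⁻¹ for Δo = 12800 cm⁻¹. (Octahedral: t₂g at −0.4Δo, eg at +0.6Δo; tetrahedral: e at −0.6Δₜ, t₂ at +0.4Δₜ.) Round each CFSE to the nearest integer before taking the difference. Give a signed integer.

In an octahedral site d¹ (HS) is t₂g¹ eg⁰, giving CFSE(oct) = -0.4Δo = -5120 cm⁻¹.
In a tetrahedral site the filling is e¹ t₂⁰: CFSE(tet) = -0.6Δₜ = -0.6 × (4/9)(12800) = -3413 cm⁻¹.
OSPE = -5120 − (-3413) = -1707 cm⁻¹.

-1707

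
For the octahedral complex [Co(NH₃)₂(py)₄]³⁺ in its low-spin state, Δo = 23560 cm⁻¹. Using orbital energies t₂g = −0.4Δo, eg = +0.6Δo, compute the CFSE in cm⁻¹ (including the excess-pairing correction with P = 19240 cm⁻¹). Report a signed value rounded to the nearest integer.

-18064

Ligand charges: 2×(+0) from NH₃ and 4×(+0) from py sum to +0; with overall charge +3, Co is +3.
Co sits in group 9; removing 3 electrons leaves Co³⁺ with 9 − 3 = 6 d electrons.
Electron filling gives t₂g⁶ eg⁰.
Orbital CFSE = 6(-0.4) + 0(0.6) = -2.4Δo = -2.4 × 23560 = -56544 cm⁻¹.
High-spin d⁶ would be t₂g⁴ eg² with 1 pair; low-spin has 3, so 2 excess pairs cost +2P = +38480 cm⁻¹.
Net CFSE = -56544 + 38480 = -18064 cm⁻¹.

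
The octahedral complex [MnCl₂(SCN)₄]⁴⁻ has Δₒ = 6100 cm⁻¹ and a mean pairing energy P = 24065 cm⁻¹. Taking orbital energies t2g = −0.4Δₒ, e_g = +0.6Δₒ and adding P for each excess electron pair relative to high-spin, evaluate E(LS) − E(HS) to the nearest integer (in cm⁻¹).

35930

Ligand charges: 2×(-1) from Cl⁻ and 4×(-1) from SCN⁻ sum to -6; with overall charge -4, Mn is +2.
Mn sits in group 7; removing 2 electrons leaves Mn²⁺ with 7 − 2 = 5 d electrons.
High-spin d⁵ fills as t2g^3 e_g^2 with CFSE 3(−0.4) + 2(+0.6) = 0.0Δₒ = 0 cm⁻¹.
Low-spin: t2g^5 e_g^0, orbital CFSE = -2.0Δₒ = -12200 cm⁻¹; plus 2 excess pairs × P = +48130 cm⁻¹; total 35930 cm⁻¹.
Thus E(LS) − E(HS) = 35930 cm⁻¹.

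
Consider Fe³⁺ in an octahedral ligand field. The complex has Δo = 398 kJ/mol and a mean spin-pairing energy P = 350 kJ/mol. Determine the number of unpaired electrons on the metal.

1

Fe is in group 8, so Fe³⁺ is d⁵ (8 − 3 = 5).
Since Δo = 398 kJ/mol > P = 350 kJ/mol, the complex adopts the low-spin configuration.
That gives t₂g⁵ eg⁰.
Unpaired electrons: 1.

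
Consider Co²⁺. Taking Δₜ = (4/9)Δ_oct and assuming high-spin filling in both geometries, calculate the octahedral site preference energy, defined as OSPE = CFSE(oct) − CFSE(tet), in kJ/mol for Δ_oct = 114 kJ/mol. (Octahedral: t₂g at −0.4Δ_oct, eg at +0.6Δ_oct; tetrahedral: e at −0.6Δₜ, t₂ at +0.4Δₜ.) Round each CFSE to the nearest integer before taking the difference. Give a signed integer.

-30

Co²⁺: group 9, so d-count = 9 − 2 = 7.
Octahedral (high-spin): t₂g⁵ eg², CFSE = 5(−0.4) + 2(+0.6) = -0.8Δ_oct = -0.8 × 114 = -91 kJ/mol.
Tetrahedral: e⁴ t₂³, CFSE = 4(−0.6) + 3(+0.4) = -1.2Δₜ = -1.2 × (4/9) × 114 = -61 kJ/mol.
OSPE = -91 − (-61) = -30 kJ/mol.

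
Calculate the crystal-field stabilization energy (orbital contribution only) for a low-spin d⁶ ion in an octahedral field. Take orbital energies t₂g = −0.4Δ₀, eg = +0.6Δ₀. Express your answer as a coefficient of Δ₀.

-2.4 Δ₀

Configuration: t₂g⁶ eg⁰.
CFSE = 6(-0.4Δ₀) + 0(0.6Δ₀) = -2.4Δ₀ + 0.0Δ₀ = -2.4Δ₀.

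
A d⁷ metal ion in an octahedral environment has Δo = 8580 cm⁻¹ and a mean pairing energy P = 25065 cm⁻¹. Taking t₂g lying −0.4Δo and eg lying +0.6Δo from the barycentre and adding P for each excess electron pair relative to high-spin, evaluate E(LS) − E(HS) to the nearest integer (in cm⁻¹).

16485

In the high-spin limit (t₂g⁵ eg²) the orbital term is -0.8Δo = -6864 cm⁻¹, with no excess pairing.
Low-spin: t₂g⁶ eg¹, orbital CFSE = -1.8Δo = -15444 cm⁻¹; plus 1 excess pair × P = +25065 cm⁻¹; total 9621 cm⁻¹.
The difference is 9621 − (-6864) = 16485 cm⁻¹, so high-spin lies lower.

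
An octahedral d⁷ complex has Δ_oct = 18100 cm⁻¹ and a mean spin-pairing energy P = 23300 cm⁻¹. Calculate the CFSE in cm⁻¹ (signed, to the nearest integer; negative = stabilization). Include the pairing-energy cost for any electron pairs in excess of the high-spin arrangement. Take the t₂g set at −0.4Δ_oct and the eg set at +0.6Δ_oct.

-14480

Δ_oct < P, so pairing is avoided: the ground state is high-spin.
Filling d⁷ accordingly: t₂g⁵ eg².
Orbital CFSE = -0.8Δ_oct = -0.8 × 18100 = -14480 cm⁻¹.
High-spin has no excess pairs, so no pairing correction applies.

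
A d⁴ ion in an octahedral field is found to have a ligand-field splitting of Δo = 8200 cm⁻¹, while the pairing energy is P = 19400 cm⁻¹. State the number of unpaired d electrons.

Here Δo < P (8200 < 19400), so the high-spin state is favoured.
Configuration: t₂g³ eg¹.
Unpaired electrons: 4.

4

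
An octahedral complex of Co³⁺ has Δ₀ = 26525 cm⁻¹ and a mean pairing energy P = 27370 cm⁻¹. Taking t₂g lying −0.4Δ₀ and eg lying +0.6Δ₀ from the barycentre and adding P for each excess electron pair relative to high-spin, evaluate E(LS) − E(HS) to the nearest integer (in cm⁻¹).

1690

Co is in group 9, so Co³⁺ is d⁶ (9 − 3 = 6).
In the high-spin limit (t₂g⁴ eg²) the orbital term is -0.4Δ₀ = -10610 cm⁻¹, with no excess pairing.
For low-spin the configuration is t₂g⁶ eg⁰: orbital energy -2.4 × 26525 = -63660 cm⁻¹, and 2 additional pairs relative to high-spin add 54740 cm⁻¹, giving -8920 cm⁻¹.
E(LS) − E(HS) = -8920 − (-10610) = 1690 cm⁻¹.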